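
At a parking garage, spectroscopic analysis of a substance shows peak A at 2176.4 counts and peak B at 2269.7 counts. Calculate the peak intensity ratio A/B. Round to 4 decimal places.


Spectral peak ratio:
Peak A = 2176.4 counts
Peak B = 2269.7 counts
Ratio = 2176.4 / 2269.7 = 0.9589

0.9589


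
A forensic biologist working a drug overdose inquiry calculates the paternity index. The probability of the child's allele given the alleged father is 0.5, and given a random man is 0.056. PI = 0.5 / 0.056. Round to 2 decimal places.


Paternity Index calculation:
PI = P(allele|father) / P(allele|random)
PI = 0.5 / 0.056
PI = 8.93

8.93


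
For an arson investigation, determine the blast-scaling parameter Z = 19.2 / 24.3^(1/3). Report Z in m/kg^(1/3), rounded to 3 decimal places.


Scaled distance calculation:
W^(1/3) = 24.3^(1/3) = 2.896468
Z = R / W^(1/3) = 19.2 / 2.896468
Z = 6.629 m/kg^(1/3)

6.629


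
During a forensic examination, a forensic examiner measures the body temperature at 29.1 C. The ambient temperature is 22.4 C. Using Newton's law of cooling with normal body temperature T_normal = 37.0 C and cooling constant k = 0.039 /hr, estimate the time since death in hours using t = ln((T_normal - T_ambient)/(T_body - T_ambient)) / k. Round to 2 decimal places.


Using Newton's law of cooling:
t = ln((T_normal - T_ambient) / (T_body - T_ambient)) / k
T_normal - T_ambient = 14.6
T_body - T_ambient = 6.7
Ratio = 2.179104
ln(ratio) = 0.778914
t = 0.778914 / 0.039 = 19.97 hours

19.97


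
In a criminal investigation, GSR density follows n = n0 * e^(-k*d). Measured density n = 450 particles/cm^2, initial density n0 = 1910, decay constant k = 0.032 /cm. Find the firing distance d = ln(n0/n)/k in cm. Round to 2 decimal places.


GSR distance calculation:
n0/n = 1910 / 450 = 4.244444
ln(n0/n) = 1.445611
d = 1.445611 / 0.032 = 45.18 cm

45.18


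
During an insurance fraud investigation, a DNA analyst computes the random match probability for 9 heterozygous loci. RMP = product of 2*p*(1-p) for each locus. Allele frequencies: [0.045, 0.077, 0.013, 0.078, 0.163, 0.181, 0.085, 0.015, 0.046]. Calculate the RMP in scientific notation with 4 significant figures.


Computing RMP for 9 loci:
Locus 1: 2 * 0.045 * 0.955 = 0.08595
Locus 2: 2 * 0.077 * 0.923 = 0.142142
Locus 3: 2 * 0.013 * 0.987 = 0.025662
Locus 4: 2 * 0.078 * 0.922 = 0.143832
Locus 5: 2 * 0.163 * 0.837 = 0.272862
Locus 6: 2 * 0.181 * 0.819 = 0.296478
Locus 7: 2 * 0.085 * 0.915 = 0.15555
Locus 8: 2 * 0.015 * 0.985 = 0.02955
Locus 9: 2 * 0.046 * 0.954 = 0.087768
RMP = 1.472e-09

1.472e-09


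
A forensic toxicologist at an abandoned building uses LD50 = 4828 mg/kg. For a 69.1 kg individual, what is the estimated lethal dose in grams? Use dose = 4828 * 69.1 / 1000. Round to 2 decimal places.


Lethal dose calculation:
Lethal dose = LD50 * body_weight / 1000
= 4828 * 69.1 / 1000
= 333614.8 / 1000
= 333.61 g

333.61


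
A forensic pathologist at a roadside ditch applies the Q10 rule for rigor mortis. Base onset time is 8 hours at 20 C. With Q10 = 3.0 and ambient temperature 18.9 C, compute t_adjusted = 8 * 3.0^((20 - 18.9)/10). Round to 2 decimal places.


Rigor mortis time adjustment:
Exponent = (T_ref - T_actual) / 10 = (20 - 18.9) / 10 = 0.11
Q10 factor = 3.0^0.11 = 1.12845
t_adjusted = 8 * 1.12845 = 9.03 hours

9.03


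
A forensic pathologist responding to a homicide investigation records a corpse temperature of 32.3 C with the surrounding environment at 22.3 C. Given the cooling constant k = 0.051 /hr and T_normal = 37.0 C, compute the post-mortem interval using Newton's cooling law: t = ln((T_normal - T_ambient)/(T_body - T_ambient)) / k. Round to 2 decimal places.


Using Newton's law of cooling:
t = ln((T_normal - T_ambient) / (T_body - T_ambient)) / k
T_normal - T_ambient = 14.7
T_body - T_ambient = 10.0
Ratio = 1.47
ln(ratio) = 0.385262
t = 0.385262 / 0.051 = 7.55 hours

7.55


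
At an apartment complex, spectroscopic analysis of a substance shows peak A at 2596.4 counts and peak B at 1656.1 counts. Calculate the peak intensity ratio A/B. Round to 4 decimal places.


Spectral peak ratio:
Peak A = 2596.4 counts
Peak B = 1656.1 counts
Ratio = 2596.4 / 1656.1 = 1.5678

1.5678


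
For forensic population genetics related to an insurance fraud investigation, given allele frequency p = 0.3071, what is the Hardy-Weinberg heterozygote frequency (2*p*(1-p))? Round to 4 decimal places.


Hardy-Weinberg heterozygote frequency:
q = 1 - p = 1 - 0.3071 = 0.6929
2pq = 2 * 0.3071 * 0.6929 = 0.4256

0.4256


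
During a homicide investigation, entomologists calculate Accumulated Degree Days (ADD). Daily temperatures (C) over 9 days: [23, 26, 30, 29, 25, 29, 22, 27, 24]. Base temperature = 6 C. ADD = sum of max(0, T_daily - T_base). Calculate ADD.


Computing ADD day by day:
Day 1: max(0, 23 - 6) = 17
Day 2: max(0, 26 - 6) = 20
Day 3: max(0, 30 - 6) = 24
Day 4: max(0, 29 - 6) = 23
Day 5: max(0, 25 - 6) = 19
Day 6: max(0, 29 - 6) = 23
Day 7: max(0, 22 - 6) = 16
Day 8: max(0, 27 - 6) = 21
Day 9: max(0, 24 - 6) = 18
Total ADD = 181

181


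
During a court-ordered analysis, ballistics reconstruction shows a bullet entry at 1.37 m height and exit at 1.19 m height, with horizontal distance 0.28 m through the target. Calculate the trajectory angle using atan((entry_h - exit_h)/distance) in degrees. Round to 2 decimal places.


Bullet trajectory angle:
Height difference = 1.37 - 1.19 = 0.18 m
angle = atan(0.18 / 0.28)
angle = atan(0.642857)
angle = 32.74 degrees

32.74


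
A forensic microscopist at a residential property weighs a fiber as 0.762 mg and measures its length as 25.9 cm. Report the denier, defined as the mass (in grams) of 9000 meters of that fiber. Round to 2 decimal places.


Denier calculation:
Mass in grams = 0.762 mg / 1000 = 0.000762 g
Length in meters = 25.9 cm / 100 = 0.259 m
Linear density = mass / length = 0.000762 / 0.259 = 0.00294208 g/m
Denier = (g/m) * 9000 = 0.00294208 * 9000 = 26.48

26.48


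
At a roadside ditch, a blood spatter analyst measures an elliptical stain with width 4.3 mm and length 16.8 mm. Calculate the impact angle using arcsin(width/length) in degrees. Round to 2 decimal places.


Blood spatter impact angle calculation:
width / length = 4.3 / 16.8 = 0.255952
angle = arcsin(0.255952)
angle = 14.83 degrees

14.83


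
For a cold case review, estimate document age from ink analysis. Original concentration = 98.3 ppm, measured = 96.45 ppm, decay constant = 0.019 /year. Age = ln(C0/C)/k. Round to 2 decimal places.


Document age estimation:
C0/C = 98.3 / 96.45 = 1.019181
ln(C0/C) = 0.018999
t = 0.018999 / 0.019 = 1.00 years

1.00


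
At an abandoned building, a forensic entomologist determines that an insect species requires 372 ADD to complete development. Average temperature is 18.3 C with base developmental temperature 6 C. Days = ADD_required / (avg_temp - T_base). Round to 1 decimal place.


Insect development time:
Effective temperature = avg_temp - T_base = 18.3 - 6 = 12.3 C
Days = ADD / effective_temp = 372 / 12.3 = 30.2 days

30.2


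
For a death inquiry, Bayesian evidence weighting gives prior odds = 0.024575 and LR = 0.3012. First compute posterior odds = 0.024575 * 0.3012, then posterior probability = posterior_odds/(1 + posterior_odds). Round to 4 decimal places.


Bayesian evidence evaluation:
Posterior odds = prior_odds * LR = 0.024575 * 0.3012 = 0.00740199
Posterior probability = posterior_odds / (1 + posterior_odds)
= 0.00740199 / (1 + 0.00740199)
= 0.00740199 / 1.00740199
= 0.0073

0.0073


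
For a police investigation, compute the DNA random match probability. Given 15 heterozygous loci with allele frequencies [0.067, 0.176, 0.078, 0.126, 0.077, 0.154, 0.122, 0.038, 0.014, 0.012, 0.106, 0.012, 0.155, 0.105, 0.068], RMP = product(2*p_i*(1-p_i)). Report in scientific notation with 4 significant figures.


Computing RMP for 15 loci:
Locus 1: 2 * 0.067 * 0.933 = 0.125022
Locus 2: 2 * 0.176 * 0.824 = 0.290048
Locus 3: 2 * 0.078 * 0.922 = 0.143832
Locus 4: 2 * 0.126 * 0.874 = 0.220248
Locus 5: 2 * 0.077 * 0.923 = 0.142142
Locus 6: 2 * 0.154 * 0.846 = 0.260568
Locus 7: 2 * 0.122 * 0.878 = 0.214232
Locus 8: 2 * 0.038 * 0.962 = 0.073112
Locus 9: 2 * 0.014 * 0.986 = 0.027608
Locus 10: 2 * 0.012 * 0.988 = 0.023712
Locus 11: 2 * 0.106 * 0.894 = 0.189528
Locus 12: 2 * 0.012 * 0.988 = 0.023712
Locus 13: 2 * 0.155 * 0.845 = 0.26195
Locus 14: 2 * 0.105 * 0.895 = 0.18795
Locus 15: 2 * 0.068 * 0.932 = 0.126752
RMP = 1.223e-14

1.223e-14


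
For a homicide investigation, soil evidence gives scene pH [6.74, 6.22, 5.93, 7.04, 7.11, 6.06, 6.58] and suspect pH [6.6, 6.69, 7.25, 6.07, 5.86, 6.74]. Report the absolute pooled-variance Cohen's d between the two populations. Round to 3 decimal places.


Pooled-variance Cohen's d for soil pH comparison:
Scene mean = 45.68 / 7 = 6.525714
Suspect mean = 39.21 / 6 = 6.535
Scene sample variance s_s^2 = 0.219995
Suspect sample variance s_c^2 = 0.25067
Pooled variance = ((n_s-1)*s_s^2 + (n_c-1)*s_c^2) / (n_s + n_c - 2) = 0.233938
Pooled SD = sqrt(0.233938) = 0.483671
Mean difference = -0.009286
|d| = |-0.009286| / 0.483671 = 0.019

0.019


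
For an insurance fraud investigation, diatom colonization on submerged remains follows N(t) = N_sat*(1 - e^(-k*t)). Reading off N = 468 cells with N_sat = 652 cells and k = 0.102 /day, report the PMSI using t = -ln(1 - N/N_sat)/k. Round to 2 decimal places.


PMSI from diatom colonization curve:
N / N_sat = 468 / 652 = 0.717791
1 - N/N_sat = 0.282209
ln(1 - N/N_sat) = -1.265107
t = -ln(1 - N/N_sat) / k = -(-1.265107) / 0.102 = 12.40 days

12.40


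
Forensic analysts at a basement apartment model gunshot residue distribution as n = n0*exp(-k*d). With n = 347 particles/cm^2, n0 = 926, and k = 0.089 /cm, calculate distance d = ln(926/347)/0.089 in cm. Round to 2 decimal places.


GSR distance calculation:
n0/n = 926 / 347 = 2.668588
ln(n0/n) = 0.981549
d = 0.981549 / 0.089 = 11.03 cm

11.03


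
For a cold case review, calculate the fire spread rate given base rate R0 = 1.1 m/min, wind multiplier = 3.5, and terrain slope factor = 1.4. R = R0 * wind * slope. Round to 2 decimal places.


Fire spread rate calculation:
R = R0 * wind_factor * slope_factor
= 1.1 * 3.5 * 1.4
= 3.85 * 1.4
= 5.39 m/min

5.39


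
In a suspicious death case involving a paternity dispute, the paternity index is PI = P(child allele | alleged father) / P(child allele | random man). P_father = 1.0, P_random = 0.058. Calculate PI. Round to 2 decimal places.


Paternity Index calculation:
PI = P(allele|father) / P(allele|random)
PI = 1.0 / 0.058
PI = 17.24

17.24


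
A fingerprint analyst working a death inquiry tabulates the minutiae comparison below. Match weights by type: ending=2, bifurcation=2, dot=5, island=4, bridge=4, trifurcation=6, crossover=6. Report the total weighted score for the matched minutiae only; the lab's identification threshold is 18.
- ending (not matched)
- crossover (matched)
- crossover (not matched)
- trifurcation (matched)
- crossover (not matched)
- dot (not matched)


Weighted minutiae match score:
  ending: not matched, +0
  crossover: matched, +6 (running total 6)
  crossover: not matched, +0
  trifurcation: matched, +6 (running total 12)
  crossover: not matched, +0
  dot: not matched, +0
Total score = 12
Threshold = 18; verdict = inconclusive

12


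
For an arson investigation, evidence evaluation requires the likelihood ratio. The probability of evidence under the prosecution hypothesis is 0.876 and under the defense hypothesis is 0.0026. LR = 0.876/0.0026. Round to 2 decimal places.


Likelihood ratio calculation:
LR = P(E|Hp) / P(E|Hd)
LR = 0.876 / 0.0026
LR = 336.92

336.92


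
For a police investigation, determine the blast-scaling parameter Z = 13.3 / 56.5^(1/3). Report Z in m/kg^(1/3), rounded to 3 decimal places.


Scaled distance calculation:
W^(1/3) = 56.5^(1/3) = 3.837215
Z = R / W^(1/3) = 13.3 / 3.837215
Z = 3.466 m/kg^(1/3)

3.466


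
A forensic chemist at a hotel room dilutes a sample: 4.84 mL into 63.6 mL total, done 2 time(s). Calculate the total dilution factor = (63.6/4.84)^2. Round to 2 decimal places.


Dilution factor calculation:
Single dilution = V_total / V_sample = 63.6 / 4.84 ≈ 13.140496
Number of dilutions = 2
Total DF = (63.6 / 4.84)^2 (full precision, rounded at the end) = 172.67

172.67


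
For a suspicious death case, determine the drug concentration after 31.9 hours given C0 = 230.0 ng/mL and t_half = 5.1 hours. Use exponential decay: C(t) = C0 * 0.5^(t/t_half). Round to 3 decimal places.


Drug concentration decay:
Number of half-lives = t / t_half = 31.9 / 5.1 = 6.254902
Decay factor = 0.5^6.254902 = 0.01309444
C(t) = 230.0 * 0.01309444 = 3.012 ng/mL

3.012


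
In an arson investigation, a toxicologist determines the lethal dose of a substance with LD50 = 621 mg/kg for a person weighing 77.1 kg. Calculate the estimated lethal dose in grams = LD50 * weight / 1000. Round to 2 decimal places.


Lethal dose calculation:
Lethal dose = LD50 * body_weight / 1000
= 621 * 77.1 / 1000
= 47879.1 / 1000
= 47.88 g

47.88


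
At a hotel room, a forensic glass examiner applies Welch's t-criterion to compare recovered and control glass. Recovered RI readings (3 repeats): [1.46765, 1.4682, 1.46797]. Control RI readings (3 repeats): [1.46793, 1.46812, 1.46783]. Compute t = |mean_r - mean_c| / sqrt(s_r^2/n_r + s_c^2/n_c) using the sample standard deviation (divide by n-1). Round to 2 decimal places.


Welch's t-criterion for glass RI comparison:
Recovered mean = sum / n_r = 4.40382 / 3 = 1.46794
Control mean = sum / n_c = 4.40388 / 3 = 1.46796
Recovered sample variance s_r^2 = 7.63e-08
Control sample variance s_c^2 = 2.17e-08
Welch SE (unpooled) = sqrt(s_r^2/n_r + s_c^2/n_c) = sqrt(2.54333e-08 + 7.23333e-09) = sqrt(3.26666e-08) = 0.000180739
|mean_r - mean_c| = 2e-05
t = 2e-05 / 0.000180739 = 0.11

0.11


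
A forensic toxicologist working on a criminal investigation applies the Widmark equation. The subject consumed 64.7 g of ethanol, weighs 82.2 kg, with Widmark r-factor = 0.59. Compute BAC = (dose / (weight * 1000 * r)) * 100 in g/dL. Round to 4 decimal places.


Applying the Widmark formula:
BAC = (dose_g / (body_wt * 1000 * r)) * 100
Denominator = 82.2 * 1000 * 0.59 = 48498
BAC = (64.7 / 48498) * 100
BAC = 0.1334 g/dL

0.1334


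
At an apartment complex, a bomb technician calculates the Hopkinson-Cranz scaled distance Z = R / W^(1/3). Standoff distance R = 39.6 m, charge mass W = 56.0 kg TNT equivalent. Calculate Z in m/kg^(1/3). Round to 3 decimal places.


Scaled distance calculation:
W^(1/3) = 56.0^(1/3) = 3.825862
Z = R / W^(1/3) = 39.6 / 3.825862
Z = 10.351 m/kg^(1/3)

10.351


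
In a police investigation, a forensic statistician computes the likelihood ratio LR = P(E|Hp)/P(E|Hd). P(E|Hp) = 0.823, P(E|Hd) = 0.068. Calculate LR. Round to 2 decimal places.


Likelihood ratio calculation:
LR = P(E|Hp) / P(E|Hd)
LR = 0.823 / 0.068
LR = 12.10

12.10


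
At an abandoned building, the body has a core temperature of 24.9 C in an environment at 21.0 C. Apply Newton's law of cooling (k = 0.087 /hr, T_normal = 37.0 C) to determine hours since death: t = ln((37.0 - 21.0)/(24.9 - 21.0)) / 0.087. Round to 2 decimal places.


Using Newton's law of cooling:
t = ln((T_normal - T_ambient) / (T_body - T_ambient)) / k
T_normal - T_ambient = 16.0
T_body - T_ambient = 3.9
Ratio = 4.102564
ln(ratio) = 1.411612
t = 1.411612 / 0.087 = 16.23 hours

16.23


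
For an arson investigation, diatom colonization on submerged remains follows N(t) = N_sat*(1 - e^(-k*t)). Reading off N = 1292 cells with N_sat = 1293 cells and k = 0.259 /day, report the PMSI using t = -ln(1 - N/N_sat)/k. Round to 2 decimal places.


PMSI from diatom colonization curve:
N / N_sat = 1292 / 1293 = 0.999227
1 - N/N_sat = 0.000773
ln(1 - N/N_sat) = -7.165232
t = -ln(1 - N/N_sat) / k = -(-7.165232) / 0.259 = 27.66 days

27.66


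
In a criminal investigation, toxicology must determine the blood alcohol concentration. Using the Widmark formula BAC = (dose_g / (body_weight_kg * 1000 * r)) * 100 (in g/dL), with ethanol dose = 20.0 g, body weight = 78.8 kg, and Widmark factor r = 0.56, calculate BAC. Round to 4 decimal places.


Applying the Widmark formula:
BAC = (dose_g / (body_wt * 1000 * r)) * 100
Denominator = 78.8 * 1000 * 0.56 = 44128
BAC = (20.0 / 44128) * 100
BAC = 0.0453 g/dL

0.0453


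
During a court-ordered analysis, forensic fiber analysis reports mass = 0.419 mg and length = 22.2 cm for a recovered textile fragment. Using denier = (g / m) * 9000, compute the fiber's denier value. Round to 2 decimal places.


Denier calculation:
Mass in grams = 0.419 mg / 1000 = 0.000419 g
Length in meters = 22.2 cm / 100 = 0.222 m
Linear density = mass / length = 0.000419 / 0.222 = 0.00188739 g/m
Denier = (g/m) * 9000 = 0.00188739 * 9000 = 16.99

16.99


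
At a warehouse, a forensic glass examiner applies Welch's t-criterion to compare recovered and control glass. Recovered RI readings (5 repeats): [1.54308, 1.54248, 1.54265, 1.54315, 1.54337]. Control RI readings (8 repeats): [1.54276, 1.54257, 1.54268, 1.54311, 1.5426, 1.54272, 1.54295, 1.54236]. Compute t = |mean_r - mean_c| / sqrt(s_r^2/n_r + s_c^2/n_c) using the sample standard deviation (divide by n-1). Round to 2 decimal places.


Welch's t-criterion for glass RI comparison:
Recovered mean = sum / n_r = 7.71473 / 5 = 1.542946
Control mean = sum / n_c = 12.34175 / 8 = 1.5427187
Recovered sample variance s_r^2 = 1.3603e-07
Control sample variance s_c^2 = 5.35268e-08
Welch SE (unpooled) = sqrt(s_r^2/n_r + s_c^2/n_c) = sqrt(2.7206e-08 + 6.69085e-09) = sqrt(3.38969e-08) = 0.000184111
|mean_r - mean_c| = 0.00022725
t = 0.00022725 / 0.000184111 = 1.23

1.23


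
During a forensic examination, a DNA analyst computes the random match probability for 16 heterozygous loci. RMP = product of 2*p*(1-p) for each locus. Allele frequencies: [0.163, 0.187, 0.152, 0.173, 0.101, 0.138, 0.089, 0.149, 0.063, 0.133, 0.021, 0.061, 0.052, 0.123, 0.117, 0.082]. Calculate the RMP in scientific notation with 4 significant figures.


Computing RMP for 16 loci:
Locus 1: 2 * 0.163 * 0.837 = 0.272862
Locus 2: 2 * 0.187 * 0.813 = 0.304062
Locus 3: 2 * 0.152 * 0.848 = 0.257792
Locus 4: 2 * 0.173 * 0.827 = 0.286142
Locus 5: 2 * 0.101 * 0.899 = 0.181598
Locus 6: 2 * 0.138 * 0.862 = 0.237912
Locus 7: 2 * 0.089 * 0.911 = 0.162158
Locus 8: 2 * 0.149 * 0.851 = 0.253598
Locus 9: 2 * 0.063 * 0.937 = 0.118062
Locus 10: 2 * 0.133 * 0.867 = 0.230622
Locus 11: 2 * 0.021 * 0.979 = 0.041118
Locus 12: 2 * 0.061 * 0.939 = 0.114558
Locus 13: 2 * 0.052 * 0.948 = 0.098592
Locus 14: 2 * 0.123 * 0.877 = 0.215742
Locus 15: 2 * 0.117 * 0.883 = 0.206622
Locus 16: 2 * 0.082 * 0.918 = 0.150552
RMP = 9.227e-13

9.227e-13


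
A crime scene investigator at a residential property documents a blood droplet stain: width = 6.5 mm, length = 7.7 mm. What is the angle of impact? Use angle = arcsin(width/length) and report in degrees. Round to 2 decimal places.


Blood spatter impact angle calculation:
width / length = 6.5 / 7.7 = 0.844156
angle = arcsin(0.844156)
angle = 57.58 degrees

57.58


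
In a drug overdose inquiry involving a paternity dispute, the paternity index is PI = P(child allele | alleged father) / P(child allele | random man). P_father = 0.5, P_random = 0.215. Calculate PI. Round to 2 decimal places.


Paternity Index calculation:
PI = P(allele|father) / P(allele|random)
PI = 0.5 / 0.215
PI = 2.33

2.33


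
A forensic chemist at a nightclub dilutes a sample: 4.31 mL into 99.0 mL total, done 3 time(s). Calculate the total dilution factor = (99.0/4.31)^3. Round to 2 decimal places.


Dilution factor calculation:
Single dilution = V_total / V_sample = 99.0 / 4.31 ≈ 22.969838
Number of dilutions = 3
Total DF = (99.0 / 4.31)^3 (full precision, rounded at the end) = 12119.19

12119.19


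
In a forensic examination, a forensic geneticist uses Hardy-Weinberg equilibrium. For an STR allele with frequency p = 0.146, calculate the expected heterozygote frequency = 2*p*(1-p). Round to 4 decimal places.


Hardy-Weinberg heterozygote frequency:
q = 1 - p = 1 - 0.146 = 0.854
2pq = 2 * 0.146 * 0.854 = 0.2494

0.2494


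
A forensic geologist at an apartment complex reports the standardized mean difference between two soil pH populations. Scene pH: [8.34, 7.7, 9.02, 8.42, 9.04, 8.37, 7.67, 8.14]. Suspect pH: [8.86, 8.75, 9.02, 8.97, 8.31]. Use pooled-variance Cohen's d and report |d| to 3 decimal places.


Pooled-variance Cohen's d for soil pH comparison:
Scene mean = 66.7 / 8 = 8.3375
Suspect mean = 43.91 / 5 = 8.782
Scene sample variance s_s^2 = 0.26545
Suspect sample variance s_c^2 = 0.08047
Pooled variance = ((n_s-1)*s_s^2 + (n_c-1)*s_c^2) / (n_s + n_c - 2) = 0.198185
Pooled SD = sqrt(0.198185) = 0.44518
Mean difference = -0.4445
|d| = |-0.4445| / 0.44518 = 0.998

0.998


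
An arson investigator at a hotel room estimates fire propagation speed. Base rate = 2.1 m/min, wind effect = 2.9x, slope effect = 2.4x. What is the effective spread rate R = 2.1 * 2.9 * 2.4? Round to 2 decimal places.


Fire spread rate calculation:
R = R0 * wind_factor * slope_factor
= 2.1 * 2.9 * 2.4
= 6.09 * 2.4
= 14.62 m/min

14.62


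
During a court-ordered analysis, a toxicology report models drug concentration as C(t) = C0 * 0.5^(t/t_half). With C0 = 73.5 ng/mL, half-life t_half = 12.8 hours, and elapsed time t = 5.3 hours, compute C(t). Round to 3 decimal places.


Drug concentration decay:
Number of half-lives = t / t_half = 5.3 / 12.8 = 0.414062
Decay factor = 0.5^0.414062 = 0.75050729
C(t) = 73.5 * 0.75050729 = 55.162 ng/mL

55.162


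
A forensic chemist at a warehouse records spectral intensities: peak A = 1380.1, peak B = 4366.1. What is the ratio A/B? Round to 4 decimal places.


Spectral peak ratio:
Peak A = 1380.1 counts
Peak B = 4366.1 counts
Ratio = 1380.1 / 4366.1 = 0.3161

0.3161


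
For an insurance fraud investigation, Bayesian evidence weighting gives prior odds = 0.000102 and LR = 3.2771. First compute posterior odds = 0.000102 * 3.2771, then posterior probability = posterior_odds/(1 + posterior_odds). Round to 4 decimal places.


Bayesian evidence evaluation:
Posterior odds = prior_odds * LR = 0.000102 * 3.2771 = 0.0003342642
Posterior probability = posterior_odds / (1 + posterior_odds)
= 0.0003342642 / (1 + 0.0003342642)
= 0.0003342642 / 1.0003342642
= 0.0003

0.0003


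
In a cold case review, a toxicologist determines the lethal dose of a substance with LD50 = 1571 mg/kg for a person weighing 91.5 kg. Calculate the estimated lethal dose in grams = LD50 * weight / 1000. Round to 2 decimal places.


Lethal dose calculation:
Lethal dose = LD50 * body_weight / 1000
= 1571 * 91.5 / 1000
= 143746.5 / 1000
= 143.75 g

143.75


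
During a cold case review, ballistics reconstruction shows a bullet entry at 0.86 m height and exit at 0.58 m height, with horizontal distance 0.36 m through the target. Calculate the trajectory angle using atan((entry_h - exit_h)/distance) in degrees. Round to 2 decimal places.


Bullet trajectory angle:
Height difference = 0.86 - 0.58 = 0.28 m
angle = atan(0.28 / 0.36)
angle = atan(0.777778)
angle = 37.87 degrees

37.87


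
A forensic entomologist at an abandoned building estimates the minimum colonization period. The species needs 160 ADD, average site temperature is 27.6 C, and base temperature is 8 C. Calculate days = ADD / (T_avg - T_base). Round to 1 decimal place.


Insect development time:
Effective temperature = avg_temp - T_base = 27.6 - 8 = 19.6 C
Days = ADD / effective_temp = 160 / 19.6 = 8.2 days

8.2


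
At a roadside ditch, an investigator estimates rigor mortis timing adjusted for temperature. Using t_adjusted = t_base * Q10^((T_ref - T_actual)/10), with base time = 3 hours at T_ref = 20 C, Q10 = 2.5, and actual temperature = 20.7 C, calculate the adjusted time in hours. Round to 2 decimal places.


Rigor mortis time adjustment:
Exponent = (T_ref - T_actual) / 10 = (20 - 20.7) / 10 = -0.07
Q10 factor = 2.5^-0.07 = 0.93787
t_adjusted = 3 * 0.93787 = 2.81 hours

2.81


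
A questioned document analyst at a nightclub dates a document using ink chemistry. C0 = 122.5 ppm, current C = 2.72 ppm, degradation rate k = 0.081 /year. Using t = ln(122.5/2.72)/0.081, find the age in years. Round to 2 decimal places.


Document age estimation:
C0/C = 122.5 / 2.72 = 45.036765
ln(C0/C) = 3.807479
t = 3.807479 / 0.081 = 47.01 years

47.01


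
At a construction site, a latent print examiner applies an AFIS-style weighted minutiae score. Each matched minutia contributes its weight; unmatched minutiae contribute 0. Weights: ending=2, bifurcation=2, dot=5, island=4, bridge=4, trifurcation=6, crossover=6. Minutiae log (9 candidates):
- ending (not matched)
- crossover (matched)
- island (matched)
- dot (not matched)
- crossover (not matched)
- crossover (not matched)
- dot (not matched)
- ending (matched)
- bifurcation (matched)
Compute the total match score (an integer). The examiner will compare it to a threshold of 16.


Weighted minutiae match score:
  ending: not matched, +0
  crossover: matched, +6 (running total 6)
  island: matched, +4 (running total 10)
  dot: not matched, +0
  crossover: not matched, +0
  crossover: not matched, +0
  dot: not matched, +0
  ending: matched, +2 (running total 12)
  bifurcation: matched, +2 (running total 14)
Total score = 14
Threshold = 16; verdict = inconclusive

14


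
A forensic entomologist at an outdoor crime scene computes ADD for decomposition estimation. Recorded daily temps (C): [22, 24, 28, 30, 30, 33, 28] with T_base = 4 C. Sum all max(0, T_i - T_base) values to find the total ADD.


Computing ADD day by day:
Day 1: max(0, 22 - 4) = 18
Day 2: max(0, 24 - 4) = 20
Day 3: max(0, 28 - 4) = 24
Day 4: max(0, 30 - 4) = 26
Day 5: max(0, 30 - 4) = 26
Day 6: max(0, 33 - 4) = 29
Day 7: max(0, 28 - 4) = 24
Total ADD = 167

167


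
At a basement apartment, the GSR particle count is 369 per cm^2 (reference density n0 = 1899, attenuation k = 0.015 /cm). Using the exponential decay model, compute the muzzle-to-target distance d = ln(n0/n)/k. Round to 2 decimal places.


GSR distance calculation:
n0/n = 1899 / 369 = 5.146341
ln(n0/n) = 1.638286
d = 1.638286 / 0.015 = 109.22 cm

109.22


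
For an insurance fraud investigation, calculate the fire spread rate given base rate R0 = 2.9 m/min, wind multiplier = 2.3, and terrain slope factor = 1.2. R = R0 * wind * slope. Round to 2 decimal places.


Fire spread rate calculation:
R = R0 * wind_factor * slope_factor
= 2.9 * 2.3 * 1.2
= 6.67 * 1.2
= 8.00 m/min

8.00


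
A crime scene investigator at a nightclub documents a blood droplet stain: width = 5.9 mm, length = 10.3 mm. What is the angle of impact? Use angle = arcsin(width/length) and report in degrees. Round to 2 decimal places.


Blood spatter impact angle calculation:
width / length = 5.9 / 10.3 = 0.572816
angle = arcsin(0.572816)
angle = 34.95 degrees

34.95


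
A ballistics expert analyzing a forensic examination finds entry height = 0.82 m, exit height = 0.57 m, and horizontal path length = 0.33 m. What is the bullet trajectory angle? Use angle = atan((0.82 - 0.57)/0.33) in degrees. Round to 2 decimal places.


Bullet trajectory angle:
Height difference = 0.82 - 0.57 = 0.25 m
angle = atan(0.25 / 0.33)
angle = atan(0.757576)
angle = 37.15 degrees

37.15


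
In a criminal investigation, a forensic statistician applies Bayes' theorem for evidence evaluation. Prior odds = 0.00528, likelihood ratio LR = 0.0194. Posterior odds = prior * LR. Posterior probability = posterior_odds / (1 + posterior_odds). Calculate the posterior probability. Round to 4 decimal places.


Bayesian evidence evaluation:
Posterior odds = prior_odds * LR = 0.00528 * 0.0194 = 0.000102432
Posterior probability = posterior_odds / (1 + posterior_odds)
= 0.000102432 / (1 + 0.000102432)
= 0.000102432 / 1.000102432
= 0.0001

0.0001


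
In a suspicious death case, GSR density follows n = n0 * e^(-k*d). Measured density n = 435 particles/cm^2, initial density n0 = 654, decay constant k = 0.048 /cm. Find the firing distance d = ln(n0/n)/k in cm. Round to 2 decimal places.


GSR distance calculation:
n0/n = 654 / 435 = 1.503448
ln(n0/n) = 0.407761
d = 0.407761 / 0.048 = 8.50 cm

8.50


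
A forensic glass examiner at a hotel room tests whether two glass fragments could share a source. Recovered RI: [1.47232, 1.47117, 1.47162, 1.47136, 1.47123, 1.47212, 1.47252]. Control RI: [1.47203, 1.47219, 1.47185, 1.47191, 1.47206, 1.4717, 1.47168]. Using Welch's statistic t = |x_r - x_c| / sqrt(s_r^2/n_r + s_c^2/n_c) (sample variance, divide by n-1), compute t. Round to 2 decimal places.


Welch's t-criterion for glass RI comparison:
Recovered mean = sum / n_r = 10.30234 / 7 = 1.4717629
Control mean = sum / n_c = 10.30342 / 7 = 1.4719171
Recovered sample variance s_r^2 = 3.0489e-07
Control sample variance s_c^2 = 3.59238e-08
Welch SE (unpooled) = sqrt(s_r^2/n_r + s_c^2/n_c) = sqrt(4.35558e-08 + 5.13197e-09) = sqrt(4.86878e-08) = 0.000220653
|mean_r - mean_c| = 0.000154286
t = 0.000154286 / 0.000220653 = 0.70

0.70


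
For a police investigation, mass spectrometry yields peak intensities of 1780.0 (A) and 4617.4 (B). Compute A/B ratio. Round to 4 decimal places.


Spectral peak ratio:
Peak A = 1780.0 counts
Peak B = 4617.4 counts
Ratio = 1780.0 / 4617.4 = 0.3855

0.3855


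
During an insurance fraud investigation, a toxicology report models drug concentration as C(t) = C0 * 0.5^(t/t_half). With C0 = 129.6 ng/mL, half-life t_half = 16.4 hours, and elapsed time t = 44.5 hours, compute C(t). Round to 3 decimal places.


Drug concentration decay:
Number of half-lives = t / t_half = 44.5 / 16.4 = 2.713415
Decay factor = 0.5^2.713415 = 0.1524687
C(t) = 129.6 * 0.1524687 = 19.760 ng/mL

19.760


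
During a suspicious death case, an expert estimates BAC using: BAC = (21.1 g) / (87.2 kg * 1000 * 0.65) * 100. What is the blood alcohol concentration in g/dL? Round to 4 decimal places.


Applying the Widmark formula:
BAC = (dose_g / (body_wt * 1000 * r)) * 100
Denominator = 87.2 * 1000 * 0.65 = 56680
BAC = (21.1 / 56680) * 100
BAC = 0.0372 g/dL

0.0372


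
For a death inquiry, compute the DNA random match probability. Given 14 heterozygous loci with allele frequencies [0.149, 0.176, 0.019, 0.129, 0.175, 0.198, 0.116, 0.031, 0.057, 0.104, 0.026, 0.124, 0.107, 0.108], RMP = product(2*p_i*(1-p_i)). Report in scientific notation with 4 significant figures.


Computing RMP for 14 loci:
Locus 1: 2 * 0.149 * 0.851 = 0.253598
Locus 2: 2 * 0.176 * 0.824 = 0.290048
Locus 3: 2 * 0.019 * 0.981 = 0.037278
Locus 4: 2 * 0.129 * 0.871 = 0.224718
Locus 5: 2 * 0.175 * 0.825 = 0.28875
Locus 6: 2 * 0.198 * 0.802 = 0.317592
Locus 7: 2 * 0.116 * 0.884 = 0.205088
Locus 8: 2 * 0.031 * 0.969 = 0.060078
Locus 9: 2 * 0.057 * 0.943 = 0.107502
Locus 10: 2 * 0.104 * 0.896 = 0.186368
Locus 11: 2 * 0.026 * 0.974 = 0.050648
Locus 12: 2 * 0.124 * 0.876 = 0.217248
Locus 13: 2 * 0.107 * 0.893 = 0.191102
Locus 14: 2 * 0.108 * 0.892 = 0.192672
RMP = 5.651e-12

5.651e-12


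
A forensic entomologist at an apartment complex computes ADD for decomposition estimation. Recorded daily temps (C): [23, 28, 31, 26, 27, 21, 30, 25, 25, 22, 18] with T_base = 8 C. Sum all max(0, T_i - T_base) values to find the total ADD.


Computing ADD day by day:
Day 1: max(0, 23 - 8) = 15
Day 2: max(0, 28 - 8) = 20
Day 3: max(0, 31 - 8) = 23
Day 4: max(0, 26 - 8) = 18
Day 5: max(0, 27 - 8) = 19
Day 6: max(0, 21 - 8) = 13
Day 7: max(0, 30 - 8) = 22
Day 8: max(0, 25 - 8) = 17
Day 9: max(0, 25 - 8) = 17
Day 10: max(0, 22 - 8) = 14
Day 11: max(0, 18 - 8) = 10
Total ADD = 188

188


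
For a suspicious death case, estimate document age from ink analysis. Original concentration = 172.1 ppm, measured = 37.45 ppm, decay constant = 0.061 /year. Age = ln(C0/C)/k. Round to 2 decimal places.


Document age estimation:
C0/C = 172.1 / 37.45 = 4.595461
ln(C0/C) = 1.525069
t = 1.525069 / 0.061 = 25.00 years

25.00


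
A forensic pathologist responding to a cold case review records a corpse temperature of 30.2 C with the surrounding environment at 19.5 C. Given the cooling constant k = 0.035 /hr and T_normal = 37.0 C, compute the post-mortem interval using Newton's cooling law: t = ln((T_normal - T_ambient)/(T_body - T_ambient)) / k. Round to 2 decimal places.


Using Newton's law of cooling:
t = ln((T_normal - T_ambient) / (T_body - T_ambient)) / k
T_normal - T_ambient = 17.5
T_body - T_ambient = 10.7
Ratio = 1.635514
ln(ratio) = 0.491957
t = 0.491957 / 0.035 = 14.06 hours

14.06


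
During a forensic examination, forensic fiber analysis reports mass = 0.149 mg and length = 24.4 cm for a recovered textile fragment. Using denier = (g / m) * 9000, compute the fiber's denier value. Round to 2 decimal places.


Denier calculation:
Mass in grams = 0.149 mg / 1000 = 0.000149 g
Length in meters = 24.4 cm / 100 = 0.244 m
Linear density = mass / length = 0.000149 / 0.244 = 0.00061066 g/m
Denier = (g/m) * 9000 = 0.00061066 * 9000 = 5.50

5.50


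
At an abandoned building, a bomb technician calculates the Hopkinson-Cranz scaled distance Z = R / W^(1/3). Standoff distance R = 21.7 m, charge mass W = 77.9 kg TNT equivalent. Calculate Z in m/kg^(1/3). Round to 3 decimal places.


Scaled distance calculation:
W^(1/3) = 77.9^(1/3) = 4.270832
Z = R / W^(1/3) = 21.7 / 4.270832
Z = 5.081 m/kg^(1/3)

5.081


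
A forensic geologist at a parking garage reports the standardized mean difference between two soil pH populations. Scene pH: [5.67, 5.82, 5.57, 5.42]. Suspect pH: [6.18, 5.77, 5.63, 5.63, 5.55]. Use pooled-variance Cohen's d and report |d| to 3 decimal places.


Pooled-variance Cohen's d for soil pH comparison:
Scene mean = 22.48 / 4 = 5.62
Suspect mean = 28.76 / 5 = 5.752
Scene sample variance s_s^2 = 0.028333
Suspect sample variance s_c^2 = 0.06352
Pooled variance = ((n_s-1)*s_s^2 + (n_c-1)*s_c^2) / (n_s + n_c - 2) = 0.04844
Pooled SD = sqrt(0.04844) = 0.220091
Mean difference = -0.132
|d| = |-0.132| / 0.220091 = 0.600

0.600


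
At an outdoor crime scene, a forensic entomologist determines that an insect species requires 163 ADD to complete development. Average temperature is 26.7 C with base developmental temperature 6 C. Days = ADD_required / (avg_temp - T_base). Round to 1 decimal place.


Insect development time:
Effective temperature = avg_temp - T_base = 26.7 - 6 = 20.7 C
Days = ADD / effective_temp = 163 / 20.7 = 7.9 days

7.9


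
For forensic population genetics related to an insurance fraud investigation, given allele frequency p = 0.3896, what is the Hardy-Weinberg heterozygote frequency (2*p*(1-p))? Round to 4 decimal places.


Hardy-Weinberg heterozygote frequency:
q = 1 - p = 1 - 0.3896 = 0.6104
2pq = 2 * 0.3896 * 0.6104 = 0.4756

0.4756


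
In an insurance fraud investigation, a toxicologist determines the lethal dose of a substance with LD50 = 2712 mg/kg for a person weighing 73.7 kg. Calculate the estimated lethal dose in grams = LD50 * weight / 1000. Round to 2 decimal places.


Lethal dose calculation:
Lethal dose = LD50 * body_weight / 1000
= 2712 * 73.7 / 1000
= 199874.4 / 1000
= 199.87 g

199.87


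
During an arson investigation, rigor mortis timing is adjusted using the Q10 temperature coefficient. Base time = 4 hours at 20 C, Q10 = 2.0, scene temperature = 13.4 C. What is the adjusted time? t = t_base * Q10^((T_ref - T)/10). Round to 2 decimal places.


Rigor mortis time adjustment:
Exponent = (T_ref - T_actual) / 10 = (20 - 13.4) / 10 = 0.66
Q10 factor = 2.0^0.66 = 1.58008
t_adjusted = 4 * 1.58008 = 6.32 hours

6.32


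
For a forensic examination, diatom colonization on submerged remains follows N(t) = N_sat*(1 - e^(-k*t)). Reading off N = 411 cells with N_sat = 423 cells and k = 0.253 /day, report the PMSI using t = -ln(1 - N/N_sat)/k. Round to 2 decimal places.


PMSI from diatom colonization curve:
N / N_sat = 411 / 423 = 0.971631
1 - N/N_sat = 0.028369
ln(1 - N/N_sat) = -3.562458
t = -ln(1 - N/N_sat) / k = -(-3.562458) / 0.253 = 14.08 days

14.08


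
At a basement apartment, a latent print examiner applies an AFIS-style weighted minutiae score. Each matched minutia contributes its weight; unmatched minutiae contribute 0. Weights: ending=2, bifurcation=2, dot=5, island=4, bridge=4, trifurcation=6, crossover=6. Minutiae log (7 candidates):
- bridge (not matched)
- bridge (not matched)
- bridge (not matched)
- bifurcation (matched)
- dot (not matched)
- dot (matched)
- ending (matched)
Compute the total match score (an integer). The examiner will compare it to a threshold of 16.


Weighted minutiae match score:
  bridge: not matched, +0
  bridge: not matched, +0
  bridge: not matched, +0
  bifurcation: matched, +2 (running total 2)
  dot: not matched, +0
  dot: matched, +5 (running total 7)
  ending: matched, +2 (running total 9)
Total score = 9
Threshold = 16; verdict = inconclusive

9


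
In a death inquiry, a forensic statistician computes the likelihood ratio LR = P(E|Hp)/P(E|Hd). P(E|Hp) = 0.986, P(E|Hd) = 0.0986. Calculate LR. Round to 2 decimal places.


Likelihood ratio calculation:
LR = P(E|Hp) / P(E|Hd)
LR = 0.986 / 0.0986
LR = 10.00

10.00


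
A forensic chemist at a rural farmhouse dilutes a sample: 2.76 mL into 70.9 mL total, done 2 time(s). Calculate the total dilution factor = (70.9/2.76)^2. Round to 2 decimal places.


Dilution factor calculation:
Single dilution = V_total / V_sample = 70.9 / 2.76 ≈ 25.688406
Number of dilutions = 2
Total DF = (70.9 / 2.76)^2 (full precision, rounded at the end) = 659.89

659.89


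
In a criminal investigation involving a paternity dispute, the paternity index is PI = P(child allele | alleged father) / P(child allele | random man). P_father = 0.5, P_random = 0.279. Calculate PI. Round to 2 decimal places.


Paternity Index calculation:
PI = P(allele|father) / P(allele|random)
PI = 0.5 / 0.279
PI = 1.79

1.79


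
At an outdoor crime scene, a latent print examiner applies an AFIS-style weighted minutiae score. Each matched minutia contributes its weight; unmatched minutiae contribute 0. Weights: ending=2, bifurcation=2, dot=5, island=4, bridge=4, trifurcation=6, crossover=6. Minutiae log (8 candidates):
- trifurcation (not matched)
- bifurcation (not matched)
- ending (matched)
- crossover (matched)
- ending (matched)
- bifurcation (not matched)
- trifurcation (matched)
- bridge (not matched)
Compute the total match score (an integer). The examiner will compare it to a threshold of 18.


Weighted minutiae match score:
  trifurcation: not matched, +0
  bifurcation: not matched, +0
  ending: matched, +2 (running total 2)
  crossover: matched, +6 (running total 8)
  ending: matched, +2 (running total 10)
  bifurcation: not matched, +0
  trifurcation: matched, +6 (running total 16)
  bridge: not matched, +0
Total score = 16
Threshold = 18; verdict = inconclusive

16


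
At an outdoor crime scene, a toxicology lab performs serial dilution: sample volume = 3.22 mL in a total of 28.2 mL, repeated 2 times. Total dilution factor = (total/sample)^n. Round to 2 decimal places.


Dilution factor calculation:
Single dilution = V_total / V_sample = 28.2 / 3.22 ≈ 8.757764
Number of dilutions = 2
Total DF = (28.2 / 3.22)^2 (full precision, rounded at the end) = 76.70

76.70


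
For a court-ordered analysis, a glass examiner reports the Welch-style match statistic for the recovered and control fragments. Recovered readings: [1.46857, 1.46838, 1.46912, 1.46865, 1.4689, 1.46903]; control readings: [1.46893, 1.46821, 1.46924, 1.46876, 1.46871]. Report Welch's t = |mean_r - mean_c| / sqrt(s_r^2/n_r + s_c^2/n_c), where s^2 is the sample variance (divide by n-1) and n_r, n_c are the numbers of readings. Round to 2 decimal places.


Welch's t-criterion for glass RI comparison:
Recovered mean = sum / n_r = 8.81265 / 6 = 1.468775
Control mean = sum / n_c = 7.34385 / 5 = 1.46877
Recovered sample variance s_r^2 = 8.267e-08
Control sample variance s_c^2 = 1.4095e-07
Welch SE (unpooled) = sqrt(s_r^2/n_r + s_c^2/n_c) = sqrt(1.37783e-08 + 2.819e-08) = sqrt(4.19683e-08) = 0.000204862
|mean_r - mean_c| = 5e-06
t = 5e-06 / 0.000204862 = 0.02

0.02
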